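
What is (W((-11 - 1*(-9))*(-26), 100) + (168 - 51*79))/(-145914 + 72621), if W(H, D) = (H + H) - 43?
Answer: 3800/73293 ≈ 0.051847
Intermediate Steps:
W(H, D) = -43 + 2*H (W(H, D) = 2*H - 43 = -43 + 2*H)
(W((-11 - 1*(-9))*(-26), 100) + (168 - 51*79))/(-145914 + 72621) = ((-43 + 2*((-11 - 1*(-9))*(-26))) + (168 - 51*79))/(-145914 + 72621) = ((-43 + 2*((-11 + 9)*(-26))) + (168 - 4029))/(-73293) = ((-43 + 2*(-2*(-26))) - 3861)*(-1/73293) = ((-43 + 2*52) - 3861)*(-1/73293) = ((-43 + 104) - 3861)*(-1/73293) = (61 - 3861)*(-1/73293) = -3800*(-1/73293) = 3800/73293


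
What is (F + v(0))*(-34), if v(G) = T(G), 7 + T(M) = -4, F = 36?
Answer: -850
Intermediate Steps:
T(M) = -11 (T(M) = -7 - 4 = -11)
v(G) = -11
(F + v(0))*(-34) = (36 - 11)*(-34) = 25*(-34) = -850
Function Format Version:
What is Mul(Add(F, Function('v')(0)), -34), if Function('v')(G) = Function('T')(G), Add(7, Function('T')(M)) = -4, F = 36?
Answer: -850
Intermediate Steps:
Function('T')(M) = -11 (Function('T')(M) = Add(-7, -4) = -11)
Function('v')(G) = -11
Mul(Add(F, Function('v')(0)), -34) = Mul(Add(36, -11), -34) = Mul(25, -34) = -850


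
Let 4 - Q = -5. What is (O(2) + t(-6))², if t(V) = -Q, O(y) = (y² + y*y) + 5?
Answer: 16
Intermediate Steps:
Q = 9 (Q = 4 - 1*(-5) = 4 + 5 = 9)
O(y) = 5 + 2*y² (O(y) = (y² + y²) + 5 = 2*y² + 5 = 5 + 2*y²)
t(V) = -9 (t(V) = -1*9 = -9)
(O(2) + t(-6))² = ((5 + 2*2²) - 9)² = ((5 + 2*4) - 9)² = ((5 + 8) - 9)² = (13 - 9)² = 4² = 16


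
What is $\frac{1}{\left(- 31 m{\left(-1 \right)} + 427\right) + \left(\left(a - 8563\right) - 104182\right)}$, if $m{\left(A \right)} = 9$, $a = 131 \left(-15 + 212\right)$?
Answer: $- \frac{1}{86790} \approx -1.1522 \cdot 10^{-5}$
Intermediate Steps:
$a = 25807$ ($a = 131 \cdot 197 = 25807$)
$\frac{1}{\left(- 31 m{\left(-1 \right)} + 427\right) + \left(\left(a - 8563\right) - 104182\right)} = \frac{1}{\left(\left(-31\right) 9 + 427\right) + \left(\left(25807 - 8563\right) - 104182\right)} = \frac{1}{\left(-279 + 427\right) + \left(17244 - 104182\right)} = \frac{1}{148 - 86938} = \frac{1}{-86790} = - \frac{1}{86790}$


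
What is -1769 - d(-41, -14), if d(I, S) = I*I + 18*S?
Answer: -3198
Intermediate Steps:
d(I, S) = I**2 + 18*S
-1769 - d(-41, -14) = -1769 - ((-41)**2 + 18*(-14)) = -1769 - (1681 - 252) = -1769 - 1*1429 = -1769 - 1429 = -3198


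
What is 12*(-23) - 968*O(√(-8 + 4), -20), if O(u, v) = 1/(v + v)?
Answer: -1259/5 ≈ -251.80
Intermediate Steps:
O(u, v) = 1/(2*v)
12*(-23) - 968*O(√(-8 + 4), -20) = 12*(-23) - 484/(-20) = -276 - 484*(-1)/20 = -276 - 968*(-1/40) = -276 + 121/5 = -1259/5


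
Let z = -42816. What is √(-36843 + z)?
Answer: 3*I*√8851 ≈ 282.24*I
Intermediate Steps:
√(-36843 + z) = √(-36843 - 42816) = √(-79659) = 3*I*√8851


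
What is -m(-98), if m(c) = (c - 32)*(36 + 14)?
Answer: 6500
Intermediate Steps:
m(c) = -1600 + 50*c (m(c) = (-32 + c)*50 = -1600 + 50*c)
-m(-98) = -(-1600 + 50*(-98)) = -(-1600 - 4900) = -1*(-6500) = 6500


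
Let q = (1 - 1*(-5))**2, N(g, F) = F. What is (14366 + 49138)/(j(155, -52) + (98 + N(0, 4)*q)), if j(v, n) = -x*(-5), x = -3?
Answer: 63504/227 ≈ 279.75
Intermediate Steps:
q = 36 (q = (1 + 5)**2 = 6**2 = 36)
j(v, n) = -15 (j(v, n) = -1*(-3)*(-5) = 3*(-5) = -15)
(14366 + 49138)/(j(155, -52) + (98 + N(0, 4)*q)) = (14366 + 49138)/(-15 + (98 + 4*36)) = 63504/(-15 + (98 + 144)) = 63504/(-15 + 242) = 63504/227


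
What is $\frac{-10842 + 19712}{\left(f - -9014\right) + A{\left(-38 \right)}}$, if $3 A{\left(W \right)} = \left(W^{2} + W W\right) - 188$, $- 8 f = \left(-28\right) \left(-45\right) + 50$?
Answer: $\frac{35480}{39001} \approx 0.90972$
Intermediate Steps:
$f = - \frac{655}{4}$ ($f = - \frac{\left(-28\right) \left(-45\right) + 50}{8} = - \frac{1260 + 50}{8} = \left(- \frac{1}{8}\right) 1310 = - \frac{655}{4} \approx -163.75$)
$A{\left(W \right)} = - \frac{188}{3} + \frac{2 W^{2}}{3}$ ($A{\left(W \right)} = \frac{\left(W^{2} + W W\right) - 188}{3} = \frac{\left(W^{2} + W^{2}\right) - 188}{3} = \frac{2 W^{2} - 188}{3} = \frac{-188 + 2 W^{2}}{3} = - \frac{188}{3} + \frac{2 W^{2}}{3}$)
$\frac{-10842 + 19712}{\left(f - -9014\right) + A{\left(-38 \right)}} = \frac{-10842 + 19712}{\left(- \frac{655}{4} - -9014\right) - \left(\frac{188}{3} - \frac{2 \left(-38\right)^{2}}{3}\right)} = \frac{8870}{\left(- \frac{655}{4} + 9014\right) + \left(- \frac{188}{3} + \frac{2}{3} \cdot 1444\right)} = \frac{8870}{\frac{35401}{4} + \left(- \frac{188}{3} + \frac{2888}{3}\right)} = \frac{8870}{\frac{35401}{4} + 900} = \frac{8870}{\frac{39001}{4}} = 8870 \cdot \frac{4}{39001} = \frac{35480}{39001}$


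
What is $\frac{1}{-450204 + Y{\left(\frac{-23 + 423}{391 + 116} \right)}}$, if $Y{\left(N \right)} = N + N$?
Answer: $- \frac{507}{228252628} \approx -2.2212 \cdot 10^{-6}$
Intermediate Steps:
$Y{\left(N \right)} = 2 N$
$\frac{1}{-450204 + Y{\left(\frac{-23 + 423}{391 + 116} \right)}} = \frac{1}{-450204 + 2 \frac{-23 + 423}{391 + 116}} = \frac{1}{-450204 + 2 \cdot \frac{400}{507}} = \frac{1}{-450204 + \frac{800}{507}} = \frac{1}{- \frac{228252628}{507}} = - \frac{507}{228252628}$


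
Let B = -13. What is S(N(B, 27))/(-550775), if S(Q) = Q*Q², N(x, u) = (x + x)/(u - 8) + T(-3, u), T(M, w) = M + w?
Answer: -3180280/151110629 ≈ -0.021046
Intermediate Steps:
N(x, u) = -3 + u + 2*x/(-8 + u) (N(x, u) = (x + x)/(u - 8) + (-3 + u) = (2*x)/(-8 + u) + (-3 + u) = 2*x/(-8 + u) + (-3 + u) = -3 + u + 2*x/(-8 + u))
S(Q) = Q³
S(N(B, 27))/(-550775) = ((24 + 27² - 11*27 + 2*(-13))/(-8 + 27))³/(-550775) = ((24 + 729 - 297 - 26)/19)³*(-1/550775) = ((1/19)*430)³*(-1/550775) = (430/19)³*(-1/550775) = (79507000/6859)*(-1/550775) = -3180280/151110629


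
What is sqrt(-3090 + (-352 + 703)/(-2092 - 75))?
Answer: I*sqrt(14511057627)/2167 ≈ 55.589*I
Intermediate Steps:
sqrt(-3090 + (-352 + 703)/(-2092 - 75)) = sqrt(-3090 + 351/(-2167)) = sqrt(-3090 + 351*(-1/2167)) = sqrt(-3090 - 351/2167) = sqrt(-6696381/2167) = I*sqrt(14511057627)/2167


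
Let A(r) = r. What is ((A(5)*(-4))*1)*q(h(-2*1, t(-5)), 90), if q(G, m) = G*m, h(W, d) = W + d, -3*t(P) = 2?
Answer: 4800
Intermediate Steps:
t(P) = -⅔ (t(P) = -⅓*2 = -⅔)
((A(5)*(-4))*1)*q(h(-2*1, t(-5)), 90) = ((5*(-4))*1)*((-2*1 - ⅔)*90) = (-20*1)*((-2 - ⅔)*90) = -(-160)*90/3 = -20*(-240) = 4800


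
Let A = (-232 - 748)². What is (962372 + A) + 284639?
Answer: 2207411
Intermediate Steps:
A = 960400 (A = (-980)² = 960400)
(962372 + A) + 284639 = (962372 + 960400) + 284639 = 1922772 + 284639 = 2207411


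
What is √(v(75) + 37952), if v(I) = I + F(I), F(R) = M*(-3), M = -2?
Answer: √38033 ≈ 195.02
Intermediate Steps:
F(R) = 6 (F(R) = -2*(-3) = 6)
v(I) = 6 + I (v(I) = I + 6 = 6 + I)
√(v(75) + 37952) = √((6 + 75) + 37952) = √(81 + 37952) = √38033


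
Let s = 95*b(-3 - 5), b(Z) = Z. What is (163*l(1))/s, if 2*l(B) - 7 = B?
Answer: -163/190 ≈ -0.85789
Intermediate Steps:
l(B) = 7/2 + B/2
s = -760 (s = 95*(-3 - 5) = 95*(-8) = -760)
(163*l(1))/s = (163*(7/2 + (½)*1))/(-760) = (163*(7/2 + ½))*(-1/760) = (163*4)*(-1/760) = 652*(-1/760) = -163/190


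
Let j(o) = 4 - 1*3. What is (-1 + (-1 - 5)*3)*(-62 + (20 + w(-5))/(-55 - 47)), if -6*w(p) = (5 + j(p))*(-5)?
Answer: 120631/102 ≈ 1182.7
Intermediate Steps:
j(o) = 1 (j(o) = 4 - 3 = 1)
w(p) = 5 (w(p) = -(5 + 1)*(-5)/6 = -(-5) = -⅙*(-30) = 5)
(-1 + (-1 - 5)*3)*(-62 + (20 + w(-5))/(-55 - 47)) = (-1 + (-1 - 5)*3)*(-62 + (20 + 5)/(-55 - 47)) = (-1 - 6*3)*(-62 + 25/(-102)) = (-1 - 18)*(-62 + 25*(-1/102)) = -19*(-62 - 25/102) = -19*(-6349/102) = 120631/102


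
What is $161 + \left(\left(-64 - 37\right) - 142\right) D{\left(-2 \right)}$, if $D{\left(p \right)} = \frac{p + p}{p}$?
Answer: $-325$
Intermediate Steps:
$D{\left(p \right)} = 2$ ($D{\left(p \right)} = \frac{2 p}{p} = 2$)
$161 + \left(\left(-64 - 37\right) - 142\right) D{\left(-2 \right)} = 161 + \left(\left(-64 - 37\right) - 142\right) 2 = 161 + \left(-101 - 142\right) 2 = 161 - 486 = -325$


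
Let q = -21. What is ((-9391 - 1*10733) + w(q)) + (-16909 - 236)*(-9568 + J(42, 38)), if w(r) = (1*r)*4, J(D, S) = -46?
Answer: 164811822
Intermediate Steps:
w(r) = 4*r (w(r) = r*4 = 4*r)
((-9391 - 1*10733) + w(q)) + (-16909 - 236)*(-9568 + J(42, 38)) = ((-9391 - 1*10733) + 4*(-21)) + (-16909 - 236)*(-9568 - 46) = ((-9391 - 10733) - 84) - 17145*(-9614) = (-20124 - 84) + 164832030 = -20208 + 164832030 = 164811822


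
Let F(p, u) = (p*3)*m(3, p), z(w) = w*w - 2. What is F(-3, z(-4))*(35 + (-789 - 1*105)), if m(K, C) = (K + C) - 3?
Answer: -23193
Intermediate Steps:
z(w) = -2 + w² (z(w) = w² - 2 = -2 + w²)
m(K, C) = -3 + C + K (m(K, C) = (C + K) - 3 = -3 + C + K)
F(p, u) = 3*p² (F(p, u) = (p*3)*(-3 + p + 3) = (3*p)*p = 3*p²)
F(-3, z(-4))*(35 + (-789 - 1*105)) = (3*(-3)²)*(35 + (-789 - 1*105)) = (3*9)*(35 + (-789 - 105)) = 27*(35 - 894) = 27*(-859) = -23193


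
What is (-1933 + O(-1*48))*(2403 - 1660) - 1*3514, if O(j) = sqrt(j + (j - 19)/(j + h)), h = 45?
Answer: -1439733 + 743*I*sqrt(231)/3 ≈ -1.4397e+6 + 3764.2*I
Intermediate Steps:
O(j) = sqrt(j + (-19 + j)/(45 + j)) (O(j) = sqrt(j + (j - 19)/(j + 45)) = sqrt(j + (-19 + j)/(45 + j)))
(-1933 + O(-1*48))*(2403 - 1660) - 1*3514 = (-1933 + sqrt((-19 - 1*48 + (-1*48)*(45 - 1*48))/(45 - 1*48)))*(2403 - 1660) - 1*3514 = (-1933 + sqrt((-19 - 48 - 48*(45 - 48))/(45 - 48)))*743 - 3514 = (-1933 + sqrt((-19 - 48 - 48*(-3))/(-3)))*743 - 3514 = (-1933 + sqrt(-(-19 - 48 + 144)/3))*743 - 3514 = (-1933 + sqrt(-1/3*77))*743 - 3514 = (-1933 + sqrt(-77/3))*743 - 3514 = (-1933 + I*sqrt(231)/3)*743 - 3514 = (-1436219 + 743*I*sqrt(231)/3) - 3514 = -1439733 + 743*I*sqrt(231)/3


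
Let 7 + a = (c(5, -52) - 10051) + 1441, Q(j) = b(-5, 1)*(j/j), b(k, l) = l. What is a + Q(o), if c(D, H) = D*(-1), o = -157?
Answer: -8621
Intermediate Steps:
c(D, H) = -D
Q(j) = 1 (Q(j) = 1*(j/j) = 1*1 = 1)
a = -8622 (a = -7 + ((-1*5 - 10051) + 1441) = -7 + ((-5 - 10051) + 1441) = -7 + (-10056 + 1441) = -7 - 8615 = -8622)
a + Q(o) = -8622 + 1 = -8621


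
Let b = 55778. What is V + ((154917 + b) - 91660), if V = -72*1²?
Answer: 118963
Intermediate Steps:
V = -72 (V = -72*1 = -72)
V + ((154917 + b) - 91660) = -72 + ((154917 + 55778) - 91660) = -72 + (210695 - 91660) = -72 + 119035 = 118963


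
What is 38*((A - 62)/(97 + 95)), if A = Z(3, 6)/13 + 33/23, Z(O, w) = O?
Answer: -42845/3588 ≈ -11.941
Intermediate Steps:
A = 498/299 (A = 3/13 + 33/23 = 498/299 ≈ 1.6656)
38*((A - 62)/(97 + 95)) = 38*((498/299 - 62)/(97 + 95)) = 38*(-18040/299/192) = 38*(-18040/299*1/192) = 38*(-2255/7176) = -42845/3588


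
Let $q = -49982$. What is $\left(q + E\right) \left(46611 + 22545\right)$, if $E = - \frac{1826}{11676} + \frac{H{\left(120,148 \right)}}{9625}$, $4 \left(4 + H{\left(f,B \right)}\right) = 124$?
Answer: $- \frac{4624452987406782}{1337875} \approx -3.4566 \cdot 10^{9}$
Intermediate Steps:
$H{\left(f,B \right)} = 27$ ($H{\left(f,B \right)} = -4 + \frac{1}{4} \cdot 124 = -4 + 31 = 27$)
$E = - \frac{1232857}{8027250}$ ($E = - \frac{1826}{11676} + \frac{27}{9625} = \left(-1826\right) \frac{1}{11676} + 27 \cdot \frac{1}{9625} = - \frac{913}{5838} + \frac{27}{9625} = - \frac{1232857}{8027250} \approx -0.15358$)
$\left(q + E\right) \left(46611 + 22545\right) = \left(-49982 - \frac{1232857}{8027250}\right) \left(46611 + 22545\right) = \left(- \frac{401219242357}{8027250}\right) 69156 = - \frac{4624452987406782}{1337875}$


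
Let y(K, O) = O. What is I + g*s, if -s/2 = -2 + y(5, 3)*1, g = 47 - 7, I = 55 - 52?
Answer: -77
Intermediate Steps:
I = 3
g = 40
s = -2 (s = -2*(-2 + 3*1) = -2*(-2 + 3) = -2*1 = -2)
I + g*s = 3 + 40*(-2) = 3 - 80 = -77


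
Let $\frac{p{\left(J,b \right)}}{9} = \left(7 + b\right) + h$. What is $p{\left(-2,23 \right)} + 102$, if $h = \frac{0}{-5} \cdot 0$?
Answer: $372$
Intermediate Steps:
$h = 0$ ($h = 0 \left(- \frac{1}{5}\right) 0 = 0 \cdot 0 = 0$)
$p{\left(J,b \right)} = 63 + 9 b$ ($p{\left(J,b \right)} = 9 \left(\left(7 + b\right) + 0\right) = 9 \left(7 + b\right) = 63 + 9 b$)
$p{\left(-2,23 \right)} + 102 = \left(63 + 9 \cdot 23\right) + 102 = \left(63 + 207\right) + 102 = 270 + 102 = 372$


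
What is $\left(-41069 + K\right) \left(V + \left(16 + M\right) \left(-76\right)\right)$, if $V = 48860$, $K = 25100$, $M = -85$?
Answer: $-863986776$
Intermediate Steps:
$\left(-41069 + K\right) \left(V + \left(16 + M\right) \left(-76\right)\right) = \left(-41069 + 25100\right) \left(48860 + \left(16 - 85\right) \left(-76\right)\right) = - 15969 \left(48860 - -5244\right) = - 15969 \left(48860 + 5244\right) = \left(-15969\right) 54104 = -863986776$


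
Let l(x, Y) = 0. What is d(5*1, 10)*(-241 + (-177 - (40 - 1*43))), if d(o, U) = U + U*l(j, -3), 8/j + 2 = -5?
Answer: -4150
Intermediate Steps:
j = -8/7 (j = 8/(-2 - 5) = 8/(-7) = 8*(-⅐) = -8/7 ≈ -1.1429)
d(o, U) = U (d(o, U) = U + U*0 = U + 0 = U)
d(5*1, 10)*(-241 + (-177 - (40 - 1*43))) = 10*(-241 + (-177 - (40 - 1*43))) = 10*(-241 + (-177 - (40 - 43))) = 10*(-241 + (-177 - 1*(-3))) = 10*(-241 + (-177 + 3)) = 10*(-241 - 174) = 10*(-415) = -4150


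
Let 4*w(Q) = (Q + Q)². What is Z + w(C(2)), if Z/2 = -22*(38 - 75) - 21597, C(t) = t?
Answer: -41562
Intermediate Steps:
w(Q) = Q² (w(Q) = (Q + Q)²/4 = (2*Q)²/4 = (4*Q²)/4 = Q²)
Z = -41566 (Z = 2*(-22*(38 - 75) - 21597) = 2*(-22*(-37) - 21597) = 2*(814 - 21597) = 2*(-20783) = -41566)
Z + w(C(2)) = -41566 + 2² = -41566 + 4 = -41562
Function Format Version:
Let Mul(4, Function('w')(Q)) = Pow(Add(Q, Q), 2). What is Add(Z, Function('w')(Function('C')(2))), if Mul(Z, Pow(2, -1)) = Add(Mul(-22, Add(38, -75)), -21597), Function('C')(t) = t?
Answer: -41562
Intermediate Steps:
Function('w')(Q) = Pow(Q, 2) (Function('w')(Q) = Mul(Rational(1, 4), Pow(Add(Q, Q), 2)) = Mul(Rational(1, 4), Pow(Mul(2, Q), 2)) = Mul(Rational(1, 4), Mul(4, Pow(Q, 2))) = Pow(Q, 2))
Z = -41566 (Z = Mul(2, Add(Mul(-22, Add(38, -75)), -21597)) = Mul(2, Add(Mul(-22, -37), -21597)) = Mul(2, Add(814, -21597)) = Mul(2, -20783) = -41566)
Add(Z, Function('w')(Function('C')(2))) = Add(-41566, Pow(2, 2)) = Add(-41566, 4) = -41562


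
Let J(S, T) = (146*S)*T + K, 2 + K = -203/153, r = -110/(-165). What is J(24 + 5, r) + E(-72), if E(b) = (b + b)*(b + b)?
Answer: 3603967/153 ≈ 23555.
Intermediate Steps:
E(b) = 4*b**2 (E(b) = (2*b)*(2*b) = 4*b**2)
r = 2/3 (r = -110*(-1/165) = 2/3 ≈ 0.66667)
K = -509/153 (K = -2 - 203/153 = -509/153 ≈ -3.3268)
J(S, T) = -509/153 + 146*S*T (J(S, T) = (146*S)*T - 509/153 = 146*S*T - 509/153 = -509/153 + 146*S*T)
J(24 + 5, r) + E(-72) = (-509/153 + 146*(24 + 5)*(2/3)) + 4*(-72)**2 = (-509/153 + 146*29*(2/3)) + 4*5184 = (-509/153 + 8468/3) + 20736 = 431359/153 + 20736 = 3603967/153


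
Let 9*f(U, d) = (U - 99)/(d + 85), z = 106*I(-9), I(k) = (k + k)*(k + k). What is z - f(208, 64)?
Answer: 46055195/1341 ≈ 34344.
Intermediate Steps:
I(k) = 4*k**2 (I(k) = (2*k)*(2*k) = 4*k**2)
z = 34344 (z = 106*(4*(-9)**2) = 106*(4*81) = 106*324 = 34344)
f(U, d) = (-99 + U)/(9*(85 + d)) (f(U, d) = ((U - 99)/(d + 85))/9 = ((-99 + U)/(85 + d))/9 = (-99 + U)/(9*(85 + d)))
z - f(208, 64) = 34344 - (-99 + 208)/(9*(85 + 64)) = 34344 - 109/(9*149) = 34344 - 1*109/1341 = 34344 - 109/1341 = 46055195/1341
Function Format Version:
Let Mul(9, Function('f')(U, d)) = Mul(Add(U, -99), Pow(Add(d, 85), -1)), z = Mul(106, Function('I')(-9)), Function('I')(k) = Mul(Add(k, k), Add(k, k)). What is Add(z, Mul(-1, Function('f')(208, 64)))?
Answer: Rational(46055195, 1341) ≈ 34344.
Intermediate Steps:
Function('I')(k) = Mul(4, Pow(k, 2)) (Function('I')(k) = Mul(Mul(2, k), Mul(2, k)) = Mul(4, Pow(k, 2)))
z = 34344 (z = Mul(106, Mul(4, Pow(-9, 2))) = Mul(106, Mul(4, 81)) = Mul(106, 324) = 34344)
Function('f')(U, d) = Mul(Rational(1, 9), Pow(Add(85, d), -1), Add(-99, U)) (Function('f')(U, d) = Mul(Rational(1, 9), Mul(Add(U, -99), Pow(Add(d, 85), -1))) = Mul(Rational(1, 9), Mul(Add(-99, U), Pow(Add(85, d), -1))) = Mul(Rational(1, 9), Mul(Pow(Add(85, d), -1), Add(-99, U))) = Mul(Rational(1, 9), Pow(Add(85, d), -1), Add(-99, U)))
Add(z, Mul(-1, Function('f')(208, 64))) = Add(34344, Mul(-1, Mul(Rational(1, 9), Pow(Add(85, 64), -1), Add(-99, 208)))) = Add(34344, Mul(-1, Mul(Rational(1, 9), Pow(149, -1), 109))) = Add(34344, Mul(-1, Mul(Rational(1, 9), Rational(1, 149), 109))) = Add(34344, Mul(-1, Rational(109, 1341))) = Add(34344, Rational(-109, 1341)) = Rational(46055195, 1341)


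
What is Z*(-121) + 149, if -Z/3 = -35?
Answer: -12556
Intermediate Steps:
Z = 105 (Z = -3*(-35) = 105)
Z*(-121) + 149 = 105*(-121) + 149 = -12705 + 149 = -12556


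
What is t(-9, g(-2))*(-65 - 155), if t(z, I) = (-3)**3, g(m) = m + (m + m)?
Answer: 5940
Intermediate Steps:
g(m) = 3*m (g(m) = m + 2*m = 3*m)
t(z, I) = -27
t(-9, g(-2))*(-65 - 155) = -27*(-65 - 155) = -27*(-220) = 5940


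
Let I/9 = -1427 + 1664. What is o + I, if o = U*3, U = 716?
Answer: 4281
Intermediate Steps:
o = 2148 (o = 716*3 = 2148)
I = 2133 (I = 9*(-1427 + 1664) = 9*237 = 2133)
o + I = 2148 + 2133 = 4281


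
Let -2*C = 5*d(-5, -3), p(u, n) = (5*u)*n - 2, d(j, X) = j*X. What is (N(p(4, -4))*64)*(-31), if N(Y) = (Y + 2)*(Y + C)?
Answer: -18967040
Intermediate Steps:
d(j, X) = X*j
p(u, n) = -2 + 5*n*u (p(u, n) = 5*n*u - 2 = -2 + 5*n*u)
C = -75/2 (C = -5*(-3*(-5))/2 = -5*15/2 = -½*75 = -75/2 ≈ -37.500)
N(Y) = (2 + Y)*(-75/2 + Y) (N(Y) = (Y + 2)*(Y - 75/2) = (2 + Y)*(-75/2 + Y))
(N(p(4, -4))*64)*(-31) = ((-75 + (-2 + 5*(-4)*4)² - 71*(-2 + 5*(-4)*4)/2)*64)*(-31) = ((-75 + (-2 - 80)² - 71*(-2 - 80)/2)*64)*(-31) = ((-75 + (-82)² - 71/2*(-82))*64)*(-31) = ((-75 + 6724 + 2911)*64)*(-31) = (9560*64)*(-31) = 611840*(-31) = -18967040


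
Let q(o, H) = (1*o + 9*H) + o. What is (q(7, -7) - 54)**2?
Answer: 10609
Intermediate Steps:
q(o, H) = 2*o + 9*H (q(o, H) = (o + 9*H) + o = 2*o + 9*H)
(q(7, -7) - 54)**2 = ((2*7 + 9*(-7)) - 54)**2 = ((14 - 63) - 54)**2 = (-49 - 54)**2 = (-103)**2 = 10609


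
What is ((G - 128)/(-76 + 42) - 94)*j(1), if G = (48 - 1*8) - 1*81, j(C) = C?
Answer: -3027/34 ≈ -89.029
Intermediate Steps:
G = -41 (G = (48 - 8) - 81 = 40 - 81 = -41)
((G - 128)/(-76 + 42) - 94)*j(1) = ((-41 - 128)/(-76 + 42) - 94)*1 = (-169/(-34) - 94)*1 = (-169*(-1/34) - 94)*1 = (169/34 - 94)*1 = -3027/34*1 = -3027/34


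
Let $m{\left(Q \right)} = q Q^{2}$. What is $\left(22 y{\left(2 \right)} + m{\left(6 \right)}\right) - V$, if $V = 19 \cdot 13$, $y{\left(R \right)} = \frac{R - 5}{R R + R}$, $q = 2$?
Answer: $-186$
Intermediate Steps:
$y{\left(R \right)} = \frac{-5 + R}{R + R^{2}}$ ($y{\left(R \right)} = \frac{-5 + R}{R^{2} + R} = \frac{-5 + R}{R + R^{2}}$)
$m{\left(Q \right)} = 2 Q^{2}$
$V = 247$
$\left(22 y{\left(2 \right)} + m{\left(6 \right)}\right) - V = \left(22 \frac{-5 + 2}{2 \left(1 + 2\right)} + 2 \cdot 6^{2}\right) - 247 = \left(22 \cdot \frac{1}{2} \cdot \frac{1}{3} \left(-3\right) + 2 \cdot 36\right) - 247 = \left(22 \cdot \frac{1}{2} \cdot \frac{1}{3} \left(-3\right) + 72\right) - 247 = \left(22 \left(- \frac{1}{2}\right) + 72\right) - 247 = \left(-11 + 72\right) - 247 = 61 - 247 = -186$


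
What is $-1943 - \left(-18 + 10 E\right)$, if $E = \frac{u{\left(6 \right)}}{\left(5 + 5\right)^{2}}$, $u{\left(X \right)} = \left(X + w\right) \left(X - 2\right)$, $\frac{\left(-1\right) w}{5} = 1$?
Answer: $- \frac{9627}{5} \approx -1925.4$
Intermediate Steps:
$w = -5$ ($w = \left(-5\right) 1 = -5$)
$u{\left(X \right)} = \left(-5 + X\right) \left(-2 + X\right)$ ($u{\left(X \right)} = \left(X - 5\right) \left(X - 2\right) = \left(-5 + X\right) \left(-2 + X\right)$)
$E = \frac{1}{25}$ ($E = \frac{10 + 6^{2} - 42}{\left(5 + 5\right)^{2}} = \frac{10 + 36 - 42}{10^{2}} = \frac{4}{100} = 4 \cdot \frac{1}{100} = \frac{1}{25} \approx 0.04$)
$-1943 - \left(-18 + 10 E\right) = -1943 + \left(18 - \frac{2}{5}\right) = -1943 + \frac{88}{5} = - \frac{9627}{5}$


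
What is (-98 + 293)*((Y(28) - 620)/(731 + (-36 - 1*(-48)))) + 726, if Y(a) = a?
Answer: 423978/743 ≈ 570.63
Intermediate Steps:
(-98 + 293)*((Y(28) - 620)/(731 + (-36 - 1*(-48)))) + 726 = (-98 + 293)*((28 - 620)/(731 + (-36 - 1*(-48)))) + 726 = 195*(-592/(731 + (-36 + 48))) + 726 = 195*(-592/(731 + 12)) + 726 = 195*(-592/743) + 726 = -115440/743 + 726 = 423978/743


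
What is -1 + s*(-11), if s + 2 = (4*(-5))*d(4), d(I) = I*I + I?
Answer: 4421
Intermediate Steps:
d(I) = I + I² (d(I) = I² + I = I + I²)
s = -402 (s = -2 + (4*(-5))*(4*(1 + 4)) = -2 - 80*5 = -2 - 20*20 = -2 - 400 = -402)
-1 + s*(-11) = -1 - 402*(-11) = -1 + 4422 = 4421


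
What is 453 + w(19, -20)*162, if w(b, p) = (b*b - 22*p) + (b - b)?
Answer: 130215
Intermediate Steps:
w(b, p) = b² - 22*p (w(b, p) = (b² - 22*p) + 0 = b² - 22*p)
453 + w(19, -20)*162 = 453 + (19² - 22*(-20))*162 = 453 + (361 + 440)*162 = 453 + 801*162 = 453 + 129762 = 130215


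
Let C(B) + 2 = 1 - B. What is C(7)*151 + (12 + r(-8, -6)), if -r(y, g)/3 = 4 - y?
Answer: -1232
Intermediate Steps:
r(y, g) = -12 + 3*y (r(y, g) = -3*(4 - y) = -12 + 3*y)
C(B) = -1 - B (C(B) = -2 + (1 - B) = -1 - B)
C(7)*151 + (12 + r(-8, -6)) = (-1 - 1*7)*151 + (12 + (-12 + 3*(-8))) = (-1 - 7)*151 + (12 + (-12 - 24)) = -8*151 + (12 - 36) = -1208 - 24 = -1232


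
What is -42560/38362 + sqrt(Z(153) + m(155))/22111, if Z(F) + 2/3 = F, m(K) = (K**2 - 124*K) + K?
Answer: -21280/19181 + 7*sqrt(939)/66333 ≈ -1.1062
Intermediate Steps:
m(K) = K**2 - 123*K
Z(F) = -2/3 + F
-42560/38362 + sqrt(Z(153) + m(155))/22111 = -42560/38362 + sqrt((-2/3 + 153) + 155*(-123 + 155))/22111 = -42560*1/38362 + sqrt(457/3 + 155*32)*(1/22111) = -21280/19181 + sqrt(457/3 + 4960)*(1/22111) = -21280/19181 + sqrt(15337/3)*(1/22111) = -21280/19181 + (7*sqrt(939)/3)*(1/22111) = -21280/19181 + 7*sqrt(939)/66333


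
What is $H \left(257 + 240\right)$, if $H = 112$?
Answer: $55664$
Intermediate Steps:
$H \left(257 + 240\right) = 112 \left(257 + 240\right) = 112 \cdot 497 = 55664$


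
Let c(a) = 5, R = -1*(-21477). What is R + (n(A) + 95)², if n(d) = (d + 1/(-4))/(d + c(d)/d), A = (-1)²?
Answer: 1953649/64 ≈ 30526.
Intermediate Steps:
R = 21477
A = 1
n(d) = (-¼ + d)/(d + 5/d) (n(d) = (d + 1/(-4))/(d + 5/d) = (d - ¼)/(d + 5/d) = (-¼ + d)/(d + 5/d))
R + (n(A) + 95)² = 21477 + ((¼)*1*(-1 + 4*1)/(5 + 1²) + 95)² = 21477 + ((¼)*1*(-1 + 4)/(5 + 1) + 95)² = 21477 + ((¼)*1*3/6 + 95)² = 21477 + ((¼)*1*(⅙)*3 + 95)² = 21477 + (⅛ + 95)² = 21477 + (761/8)² = 21477 + 579121/64 = 1953649/64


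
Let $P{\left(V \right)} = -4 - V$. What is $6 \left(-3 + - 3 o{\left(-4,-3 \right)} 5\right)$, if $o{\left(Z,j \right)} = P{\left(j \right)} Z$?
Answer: $-378$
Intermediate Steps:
$o{\left(Z,j \right)} = Z \left(-4 - j\right)$ ($o{\left(Z,j \right)} = \left(-4 - j\right) Z = Z \left(-4 - j\right)$)
$6 \left(-3 + - 3 o{\left(-4,-3 \right)} 5\right) = 6 \left(-3 + - 3 \left(\left(-1\right) \left(-4\right) \left(4 - 3\right)\right) 5\right) = 6 \left(-3 + - 3 \left(\left(-1\right) \left(-4\right) 1\right) 5\right) = 6 \left(-3 + \left(-3\right) 4 \cdot 5\right) = 6 \left(-3 - 60\right) = 6 \left(-63\right) = -378$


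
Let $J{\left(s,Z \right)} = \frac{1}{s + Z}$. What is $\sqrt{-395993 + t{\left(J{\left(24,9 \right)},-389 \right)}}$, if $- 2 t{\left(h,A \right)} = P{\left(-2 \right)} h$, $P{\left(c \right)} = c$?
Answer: $\frac{2 i \sqrt{107809086}}{33} \approx 629.28 i$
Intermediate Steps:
$J{\left(s,Z \right)} = \frac{1}{Z + s}$
$t{\left(h,A \right)} = h$ ($t{\left(h,A \right)} = - \frac{\left(-2\right) h}{2} = h$)
$\sqrt{-395993 + t{\left(J{\left(24,9 \right)},-389 \right)}} = \sqrt{-395993 + \frac{1}{9 + 24}} = \sqrt{-395993 + \frac{1}{33}} = \sqrt{- \frac{13067768}{33}} = \frac{2 i \sqrt{107809086}}{33}$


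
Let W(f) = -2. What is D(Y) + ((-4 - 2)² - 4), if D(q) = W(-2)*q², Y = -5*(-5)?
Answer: -1218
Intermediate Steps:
Y = 25
D(q) = -2*q²
D(Y) + ((-4 - 2)² - 4) = -2*25² + ((-4 - 2)² - 4) = -2*625 + ((-6)² - 4) = -1250 + (36 - 4) = -1250 + 32 = -1218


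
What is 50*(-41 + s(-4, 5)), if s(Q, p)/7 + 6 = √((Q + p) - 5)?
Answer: -4150 + 700*I ≈ -4150.0 + 700.0*I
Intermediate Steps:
s(Q, p) = -42 + 7*√(-5 + Q + p) (s(Q, p) = -42 + 7*√((Q + p) - 5) = -42 + 7*√(-5 + Q + p))
50*(-41 + s(-4, 5)) = 50*(-41 + (-42 + 7*√(-5 - 4 + 5))) = 50*(-41 + (-42 + 7*√(-4))) = 50*(-41 + (-42 + 7*(2*I))) = 50*(-41 + (-42 + 14*I)) = 50*(-83 + 14*I) = -4150 + 700*I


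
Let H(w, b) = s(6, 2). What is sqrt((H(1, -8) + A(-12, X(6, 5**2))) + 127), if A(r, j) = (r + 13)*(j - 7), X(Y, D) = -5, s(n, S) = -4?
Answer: sqrt(111) ≈ 10.536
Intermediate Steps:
H(w, b) = -4
A(r, j) = (-7 + j)*(13 + r) (A(r, j) = (13 + r)*(-7 + j) = (-7 + j)*(13 + r))
sqrt((H(1, -8) + A(-12, X(6, 5**2))) + 127) = sqrt((-4 + (-91 - 7*(-12) + 13*(-5) - 5*(-12))) + 127) = sqrt((-4 + (-91 + 84 - 65 + 60)) + 127) = sqrt((-4 - 12) + 127) = sqrt(-16 + 127) = sqrt(111)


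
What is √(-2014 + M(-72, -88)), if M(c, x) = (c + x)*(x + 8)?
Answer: √10786 ≈ 103.86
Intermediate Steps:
M(c, x) = (8 + x)*(c + x) (M(c, x) = (c + x)*(8 + x) = (8 + x)*(c + x))
√(-2014 + M(-72, -88)) = √(-2014 + ((-88)² + 8*(-72) + 8*(-88) - 72*(-88))) = √(-2014 + (7744 - 576 - 704 + 6336)) = √(-2014 + 12800) = √10786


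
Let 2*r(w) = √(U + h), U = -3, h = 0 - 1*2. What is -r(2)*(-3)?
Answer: 3*I*√5/2 ≈ 3.3541*I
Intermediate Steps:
h = -2 (h = 0 - 2 = -2)
r(w) = I*√5/2 (r(w) = √(-3 - 2)/2 = √(-5)/2 = (I*√5)/2 = I*√5/2)
-r(2)*(-3) = -I*√5/2*(-3) = 3*I*√5/2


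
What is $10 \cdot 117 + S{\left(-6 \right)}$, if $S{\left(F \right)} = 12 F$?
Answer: $1098$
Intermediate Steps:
$10 \cdot 117 + S{\left(-6 \right)} = 10 \cdot 117 + 12 \left(-6\right) = 1170 - 72 = 1098$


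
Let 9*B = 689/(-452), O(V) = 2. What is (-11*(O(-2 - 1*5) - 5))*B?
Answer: -7579/1356 ≈ -5.5892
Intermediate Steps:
B = -689/4068 (B = (689/(-452))/9 = (689*(-1/452))/9 = (1/9)*(-689/452) = -689/4068 ≈ -0.16937)
(-11*(O(-2 - 1*5) - 5))*B = -11*(2 - 5)*(-689/4068) = -11*(-3)*(-689/4068) = 33*(-689/4068) = -7579/1356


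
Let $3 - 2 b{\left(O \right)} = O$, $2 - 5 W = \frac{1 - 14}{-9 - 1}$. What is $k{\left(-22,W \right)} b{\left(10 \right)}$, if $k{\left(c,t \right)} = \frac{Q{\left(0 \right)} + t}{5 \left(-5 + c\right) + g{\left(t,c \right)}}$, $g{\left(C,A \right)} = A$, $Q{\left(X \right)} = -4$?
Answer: $- \frac{1351}{15700} \approx -0.086051$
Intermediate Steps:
$W = \frac{7}{50}$ ($W = \frac{2}{5} - \frac{\left(1 - 14\right) \frac{1}{-9 - 1}}{5} = \frac{2}{5} - \frac{\left(-13\right) \frac{1}{-10}}{5} = \frac{2}{5} - \frac{\left(-13\right) \left(- \frac{1}{10}\right)}{5} = \frac{2}{5} - \frac{13}{50} = \frac{7}{50} \approx 0.14$)
$b{\left(O \right)} = \frac{3}{2} - \frac{O}{2}$
$k{\left(c,t \right)} = \frac{-4 + t}{-25 + 6 c}$ ($k{\left(c,t \right)} = \frac{-4 + t}{5 \left(-5 + c\right) + c} = \frac{-4 + t}{\left(-25 + 5 c\right) + c} = \frac{-4 + t}{-25 + 6 c}$)
$k{\left(-22,W \right)} b{\left(10 \right)} = \frac{-4 + \frac{7}{50}}{-25 + 6 \left(-22\right)} \left(\frac{3}{2} - 5\right) = \frac{1}{-25 - 132} \left(- \frac{193}{50}\right) \left(\frac{3}{2} - 5\right) = \frac{1}{-157} \left(- \frac{193}{50}\right) \left(- \frac{7}{2}\right) = \left(- \frac{1}{157}\right) \left(- \frac{193}{50}\right) \left(- \frac{7}{2}\right) = \frac{193}{7850} \left(- \frac{7}{2}\right) = - \frac{1351}{15700}$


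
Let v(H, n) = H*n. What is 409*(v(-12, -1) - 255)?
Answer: -99387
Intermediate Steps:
409*(v(-12, -1) - 255) = 409*(-12*(-1) - 255) = 409*(12 - 255) = 409*(-243) = -99387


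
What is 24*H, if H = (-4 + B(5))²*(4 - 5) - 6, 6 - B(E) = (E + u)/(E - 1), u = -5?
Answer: -240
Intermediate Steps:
B(E) = 6 - (-5 + E)/(-1 + E) (B(E) = 6 - (E - 5)/(E - 1) = 6 - (-5 + E)/(-1 + E))
H = -10 (H = (-4 + (-1 + 5*5)/(-1 + 5))²*(4 - 5) - 6 = (-4 + (-1 + 25)/4)²*(-1) - 6 = (-4 + (¼)*24)²*(-1) - 6 = (-4 + 6)²*(-1) - 6 = 2²*(-1) - 6 = 4*(-1) - 6 = -4 - 6 = -10)
24*H = 24*(-10) = -240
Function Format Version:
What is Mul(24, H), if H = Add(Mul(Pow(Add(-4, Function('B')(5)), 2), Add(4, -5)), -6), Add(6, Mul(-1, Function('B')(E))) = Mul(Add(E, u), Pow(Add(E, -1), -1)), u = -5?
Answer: -240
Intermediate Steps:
Function('B')(E) = Add(6, Mul(-1, Pow(Add(-1, E), -1), Add(-5, E))) (Function('B')(E) = Add(6, Mul(-1, Mul(Add(E, -5), Pow(Add(E, -1), -1)))) = Add(6, Mul(-1, Mul(Add(-5, E), Pow(Add(-1, E), -1)))) = Add(6, Mul(-1, Mul(Pow(Add(-1, E), -1), Add(-5, E)))) = Add(6, Mul(-1, Pow(Add(-1, E), -1), Add(-5, E))))
H = -10 (H = Add(Mul(Pow(Add(-4, Mul(Pow(Add(-1, 5), -1), Add(-1, Mul(5, 5)))), 2), Add(4, -5)), -6) = Add(Mul(Pow(Add(-4, Mul(Pow(4, -1), Add(-1, 25))), 2), -1), -6) = Add(Mul(Pow(Add(-4, Mul(Rational(1, 4), 24)), 2), -1), -6) = Add(Mul(Pow(Add(-4, 6), 2), -1), -6) = Add(Mul(Pow(2, 2), -1), -6) = Add(Mul(4, -1), -6) = Add(-4, -6) = -10)
Mul(24, H) = Mul(24, -10) = -240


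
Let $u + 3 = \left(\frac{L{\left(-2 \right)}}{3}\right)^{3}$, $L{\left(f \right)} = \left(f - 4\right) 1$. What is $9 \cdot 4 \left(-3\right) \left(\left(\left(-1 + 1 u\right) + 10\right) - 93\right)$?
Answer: $10260$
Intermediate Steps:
$L{\left(f \right)} = -4 + f$ ($L{\left(f \right)} = \left(-4 + f\right) 1 = -4 + f$)
$u = -11$ ($u = -3 + \left(\frac{-4 - 2}{3}\right)^{3} = -3 + \left(\left(-6\right) \frac{1}{3}\right)^{3} = -3 + \left(-2\right)^{3} = -3 - 8 = -11$)
$9 \cdot 4 \left(-3\right) \left(\left(\left(-1 + 1 u\right) + 10\right) - 93\right) = 9 \cdot 4 \left(-3\right) \left(\left(\left(-1 + 1 \left(-11\right)\right) + 10\right) - 93\right) = 9 \left(-12\right) \left(\left(\left(-1 - 11\right) + 10\right) - 93\right) = - 108 \left(\left(-12 + 10\right) - 93\right) = - 108 \left(-2 - 93\right) = \left(-108\right) \left(-95\right) = 10260$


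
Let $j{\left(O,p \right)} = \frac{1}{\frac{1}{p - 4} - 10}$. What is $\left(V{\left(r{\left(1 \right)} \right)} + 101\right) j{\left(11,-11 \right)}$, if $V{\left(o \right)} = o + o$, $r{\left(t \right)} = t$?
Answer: $- \frac{1545}{151} \approx -10.232$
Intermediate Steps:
$V{\left(o \right)} = 2 o$
$j{\left(O,p \right)} = \frac{1}{-10 + \frac{1}{-4 + p}}$ ($j{\left(O,p \right)} = \frac{1}{\frac{1}{-4 + p} - 10} = \frac{1}{-10 + \frac{1}{-4 + p}}$)
$\left(V{\left(r{\left(1 \right)} \right)} + 101\right) j{\left(11,-11 \right)} = \left(2 \cdot 1 + 101\right) \frac{4 - -11}{-41 + 10 \left(-11\right)} = \left(2 + 101\right) \frac{4 + 11}{-41 - 110} = 103 \frac{1}{-151} \cdot 15 = 103 \left(\left(- \frac{1}{151}\right) 15\right) = 103 \left(- \frac{15}{151}\right) = - \frac{1545}{151}$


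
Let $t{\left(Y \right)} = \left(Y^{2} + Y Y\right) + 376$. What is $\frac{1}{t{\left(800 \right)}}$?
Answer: $\frac{1}{1280376} \approx 7.8102 \cdot 10^{-7}$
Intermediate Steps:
$t{\left(Y \right)} = 376 + 2 Y^{2}$ ($t{\left(Y \right)} = \left(Y^{2} + Y^{2}\right) + 376 = 2 Y^{2} + 376 = 376 + 2 Y^{2}$)
$\frac{1}{t{\left(800 \right)}} = \frac{1}{376 + 2 \cdot 800^{2}} = \frac{1}{376 + 2 \cdot 640000} = \frac{1}{376 + 1280000} = \frac{1}{1280376}$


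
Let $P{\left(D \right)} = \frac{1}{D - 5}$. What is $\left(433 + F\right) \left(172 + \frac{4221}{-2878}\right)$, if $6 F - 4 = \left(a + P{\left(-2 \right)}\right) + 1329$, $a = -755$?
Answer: $\frac{10910863645}{120876} \approx 90265.0$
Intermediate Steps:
$P{\left(D \right)} = \frac{1}{-5 + D}$
$F = \frac{4045}{42}$ ($F = \frac{2}{3} + \frac{\left(-755 + \frac{1}{-5 - 2}\right) + 1329}{6} = \frac{2}{3} + \frac{\left(-755 + \frac{1}{-7}\right) + 1329}{6} = \frac{2}{3} + \frac{\left(-755 - \frac{1}{7}\right) + 1329}{6} = \frac{2}{3} + \frac{- \frac{5286}{7} + 1329}{6} = \frac{2}{3} + \frac{1}{6} \cdot \frac{4017}{7} = \frac{2}{3} + \frac{1339}{14} = \frac{4045}{42} \approx 96.31$)
$\left(433 + F\right) \left(172 + \frac{4221}{-2878}\right) = \left(433 + \frac{4045}{42}\right) \left(172 + \frac{4221}{-2878}\right) = \frac{22231 \left(172 + 4221 \left(- \frac{1}{2878}\right)\right)}{42} = \frac{22231 \left(172 - \frac{4221}{2878}\right)}{42} = \frac{22231}{42} \cdot \frac{490795}{2878} = \frac{10910863645}{120876}$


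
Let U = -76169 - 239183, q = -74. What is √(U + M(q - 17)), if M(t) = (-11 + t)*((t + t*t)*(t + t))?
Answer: 4*√9482738 ≈ 12318.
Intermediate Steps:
U = -315352
M(t) = 2*t*(-11 + t)*(t + t²) (M(t) = (-11 + t)*((t + t²)*(2*t)) = (-11 + t)*(2*t*(t + t²)) = 2*t*(-11 + t)*(t + t²))
√(U + M(q - 17)) = √(-315352 + 2*(-74 - 17)²*(-11 + (-74 - 17)² - 10*(-74 - 17))) = √(-315352 + 2*(-91)²*(-11 + (-91)² - 10*(-91))) = √(-315352 + 2*8281*(-11 + 8281 + 910)) = √(-315352 + 2*8281*9180) = √(-315352 + 152039160) = √151723808 = 4*√9482738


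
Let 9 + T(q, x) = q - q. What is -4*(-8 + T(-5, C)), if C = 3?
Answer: 68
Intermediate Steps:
T(q, x) = -9 (T(q, x) = -9 + (q - q) = -9 + 0 = -9)
-4*(-8 + T(-5, C)) = -4*(-8 - 9) = -4*(-17) = 68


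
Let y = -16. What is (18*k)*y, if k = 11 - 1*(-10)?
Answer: -6048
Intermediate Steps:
k = 21 (k = 11 + 10 = 21)
(18*k)*y = (18*21)*(-16) = 378*(-16) = -6048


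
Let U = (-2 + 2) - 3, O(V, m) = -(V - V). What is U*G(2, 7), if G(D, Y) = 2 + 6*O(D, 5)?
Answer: -6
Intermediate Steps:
O(V, m) = 0 (O(V, m) = -1*0 = 0)
U = -3 (U = 0 - 3 = -3)
G(D, Y) = 2 (G(D, Y) = 2 + 6*0 = 2 + 0 = 2)
U*G(2, 7) = -3*2 = -6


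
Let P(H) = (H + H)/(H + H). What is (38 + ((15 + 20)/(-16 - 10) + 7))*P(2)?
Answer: 1135/26 ≈ 43.654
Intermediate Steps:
P(H) = 1 (P(H) = (2*H)/((2*H)) = (2*H)*(1/(2*H)) = 1)
(38 + ((15 + 20)/(-16 - 10) + 7))*P(2) = (38 + ((15 + 20)/(-16 - 10) + 7))*1 = (38 + (35/(-26) + 7))*1 = (38 + (35*(-1/26) + 7))*1 = (38 + (-35/26 + 7))*1 = (38 + 147/26)*1 = (1135/26)*1 = 1135/26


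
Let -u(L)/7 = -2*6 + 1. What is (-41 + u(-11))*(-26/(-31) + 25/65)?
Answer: 17748/403 ≈ 44.040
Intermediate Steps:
u(L) = 77 (u(L) = -7*(-2*6 + 1) = -7*(-12 + 1) = -7*(-11) = 77)
(-41 + u(-11))*(-26/(-31) + 25/65) = (-41 + 77)*(-26/(-31) + 25/65) = 36*(-26*(-1/31) + 25*(1/65)) = 36*(26/31 + 5/13) = 36*(493/403) = 17748/403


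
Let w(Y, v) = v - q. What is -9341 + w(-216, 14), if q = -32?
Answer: -9295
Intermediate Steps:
w(Y, v) = 32 + v (w(Y, v) = v - 1*(-32) = v + 32 = 32 + v)
-9341 + w(-216, 14) = -9341 + (32 + 14) = -9341 + 46 = -9295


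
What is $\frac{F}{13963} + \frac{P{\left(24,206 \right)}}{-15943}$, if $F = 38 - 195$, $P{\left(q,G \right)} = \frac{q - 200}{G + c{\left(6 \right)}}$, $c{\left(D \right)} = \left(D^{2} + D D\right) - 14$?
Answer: $- \frac{7481227}{667836327} \approx -0.011202$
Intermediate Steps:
$c{\left(D \right)} = -14 + 2 D^{2}$ ($c{\left(D \right)} = \left(D^{2} + D^{2}\right) - 14 = 2 D^{2} - 14 = -14 + 2 D^{2}$)
$P{\left(q,G \right)} = \frac{-200 + q}{58 + G}$ ($P{\left(q,G \right)} = \frac{q - 200}{G - \left(14 - 2 \cdot 6^{2}\right)} = \frac{-200 + q}{G + \left(-14 + 2 \cdot 36\right)} = \frac{-200 + q}{G + \left(-14 + 72\right)} = \frac{-200 + q}{G + 58} = \frac{-200 + q}{58 + G}$)
$F = -157$ ($F = 38 - 195 = -157$)
$\frac{F}{13963} + \frac{P{\left(24,206 \right)}}{-15943} = - \frac{157}{13963} + \frac{\frac{1}{58 + 206} \left(-200 + 24\right)}{-15943} = \left(-157\right) \frac{1}{13963} + \frac{1}{264} \left(-176\right) \left(- \frac{1}{15943}\right) = - \frac{157}{13963} + \frac{1}{264} \left(-176\right) \left(- \frac{1}{15943}\right) = - \frac{157}{13963} - - \frac{2}{47829} = - \frac{157}{13963} + \frac{2}{47829} = - \frac{7481227}{667836327}$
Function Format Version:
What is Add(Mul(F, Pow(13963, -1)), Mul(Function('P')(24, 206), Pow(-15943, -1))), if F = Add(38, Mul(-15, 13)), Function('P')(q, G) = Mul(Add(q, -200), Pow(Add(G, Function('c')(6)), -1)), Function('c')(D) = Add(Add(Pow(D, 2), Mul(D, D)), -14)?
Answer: Rational(-7481227, 667836327) ≈ -0.011202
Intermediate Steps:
Function('c')(D) = Add(-14, Mul(2, Pow(D, 2))) (Function('c')(D) = Add(Add(Pow(D, 2), Pow(D, 2)), -14) = Add(Mul(2, Pow(D, 2)), -14) = Add(-14, Mul(2, Pow(D, 2))))
Function('P')(q, G) = Mul(Pow(Add(58, G), -1), Add(-200, q)) (Function('P')(q, G) = Mul(Add(q, -200), Pow(Add(G, Add(-14, Mul(2, Pow(6, 2)))), -1)) = Mul(Add(-200, q), Pow(Add(G, Add(-14, Mul(2, 36))), -1)) = Mul(Add(-200, q), Pow(Add(G, Add(-14, 72)), -1)) = Mul(Add(-200, q), Pow(Add(G, 58), -1)) = Mul(Add(-200, q), Pow(Add(58, G), -1)) = Mul(Pow(Add(58, G), -1), Add(-200, q)))
F = -157 (F = Add(38, -195) = -157)
Add(Mul(F, Pow(13963, -1)), Mul(Function('P')(24, 206), Pow(-15943, -1))) = Add(Mul(-157, Pow(13963, -1)), Mul(Mul(Pow(Add(58, 206), -1), Add(-200, 24)), Pow(-15943, -1))) = Add(Mul(-157, Rational(1, 13963)), Mul(Mul(Pow(264, -1), -176), Rational(-1, 15943))) = Add(Rational(-157, 13963), Mul(Mul(Rational(1, 264), -176), Rational(-1, 15943))) = Add(Rational(-157, 13963), Mul(Rational(-2, 3), Rational(-1, 15943))) = Add(Rational(-157, 13963), Rational(2, 47829)) = Rational(-7481227, 667836327)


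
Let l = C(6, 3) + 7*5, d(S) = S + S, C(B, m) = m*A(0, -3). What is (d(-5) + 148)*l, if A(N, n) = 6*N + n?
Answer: 3588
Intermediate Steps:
A(N, n) = n + 6*N
C(B, m) = -3*m (C(B, m) = m*(-3 + 6*0) = m*(-3 + 0) = m*(-3) = -3*m)
d(S) = 2*S
l = 26 (l = -3*3 + 7*5 = -9 + 35 = 26)
(d(-5) + 148)*l = (2*(-5) + 148)*26 = (-10 + 148)*26 = 138*26 = 3588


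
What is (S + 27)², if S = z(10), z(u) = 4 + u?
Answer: 1681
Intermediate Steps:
S = 14 (S = 4 + 10 = 14)
(S + 27)² = (14 + 27)² = 41² = 1681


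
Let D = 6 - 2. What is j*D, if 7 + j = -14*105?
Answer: -5908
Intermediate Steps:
j = -1477 (j = -7 - 14*105 = -7 - 1470 = -1477)
D = 4
j*D = -1477*4 = -5908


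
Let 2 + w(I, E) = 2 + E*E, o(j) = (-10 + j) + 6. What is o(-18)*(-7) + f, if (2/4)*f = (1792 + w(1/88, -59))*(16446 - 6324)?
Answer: 106746766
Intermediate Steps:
o(j) = -4 + j
w(I, E) = E² (w(I, E) = -2 + (2 + E*E) = -2 + (2 + E²) = E²)
f = 106746612 (f = 2*((1792 + (-59)²)*(16446 - 6324)) = 2*((1792 + 3481)*10122) = 2*(5273*10122) = 2*53373306 = 106746612)
o(-18)*(-7) + f = (-4 - 18)*(-7) + 106746612 = -22*(-7) + 106746612 = 154 + 106746612 = 106746766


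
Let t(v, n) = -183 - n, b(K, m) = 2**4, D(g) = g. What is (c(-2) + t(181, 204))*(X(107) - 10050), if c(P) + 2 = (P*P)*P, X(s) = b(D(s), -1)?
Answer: 3983498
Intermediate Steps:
b(K, m) = 16
X(s) = 16
c(P) = -2 + P**3 (c(P) = -2 + (P*P)*P = -2 + P**2*P = -2 + P**3)
(c(-2) + t(181, 204))*(X(107) - 10050) = ((-2 + (-2)**3) + (-183 - 1*204))*(16 - 10050) = ((-2 - 8) + (-183 - 204))*(-10034) = (-10 - 387)*(-10034) = -397*(-10034) = 3983498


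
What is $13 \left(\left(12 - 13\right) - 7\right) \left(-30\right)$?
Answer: $3120$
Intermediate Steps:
$13 \left(\left(12 - 13\right) - 7\right) \left(-30\right) = 13 \left(-1 - 7\right) \left(-30\right) = 13 \left(-8\right) \left(-30\right) = \left(-104\right) \left(-30\right) = 3120$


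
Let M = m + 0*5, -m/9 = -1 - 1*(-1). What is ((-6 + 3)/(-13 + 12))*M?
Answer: 0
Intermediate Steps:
m = 0 (m = -9*(-1 - 1*(-1)) = -9*(-1 + 1) = -9*0 = 0)
M = 0 (M = 0 + 0*5 = 0 + 0 = 0)
((-6 + 3)/(-13 + 12))*M = ((-6 + 3)/(-13 + 12))*0 = -3/(-1)*0 = -3*(-1)*0 = 3*0 = 0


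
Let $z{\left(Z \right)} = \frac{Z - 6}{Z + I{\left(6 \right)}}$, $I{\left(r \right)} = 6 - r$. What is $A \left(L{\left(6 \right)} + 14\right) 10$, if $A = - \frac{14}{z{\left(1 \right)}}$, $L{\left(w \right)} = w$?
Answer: $560$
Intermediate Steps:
$z{\left(Z \right)} = \frac{-6 + Z}{Z}$ ($z{\left(Z \right)} = \frac{Z - 6}{Z + \left(6 - 6\right)} = \frac{-6 + Z}{Z + \left(6 - 6\right)} = \frac{-6 + Z}{Z + 0} = \frac{-6 + Z}{Z}$)
$A = \frac{14}{5}$ ($A = - \frac{14}{1^{-1} \left(-6 + 1\right)} = - \frac{14}{1 \left(-5\right)} = - \frac{14}{-5} = \left(-14\right) \left(- \frac{1}{5}\right) = \frac{14}{5} \approx 2.8$)
$A \left(L{\left(6 \right)} + 14\right) 10 = \frac{14 \left(6 + 14\right)}{5} \cdot 10 = \frac{14}{5} \cdot 20 \cdot 10 = 56 \cdot 10 = 560$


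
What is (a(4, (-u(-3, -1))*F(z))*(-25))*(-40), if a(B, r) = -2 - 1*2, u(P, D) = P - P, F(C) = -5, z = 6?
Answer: -4000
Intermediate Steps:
u(P, D) = 0
a(B, r) = -4 (a(B, r) = -2 - 2 = -4)
(a(4, (-u(-3, -1))*F(z))*(-25))*(-40) = -4*(-25)*(-40) = 100*(-40) = -4000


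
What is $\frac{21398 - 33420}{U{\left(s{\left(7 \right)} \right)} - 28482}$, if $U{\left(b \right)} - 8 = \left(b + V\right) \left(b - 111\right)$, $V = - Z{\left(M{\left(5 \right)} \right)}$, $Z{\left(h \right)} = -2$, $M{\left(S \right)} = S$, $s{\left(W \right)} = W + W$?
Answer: $\frac{6011}{15013} \approx 0.40039$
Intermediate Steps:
$s{\left(W \right)} = 2 W$
$V = 2$ ($V = \left(-1\right) \left(-2\right) = 2$)
$U{\left(b \right)} = 8 + \left(-111 + b\right) \left(2 + b\right)$ ($U{\left(b \right)} = 8 + \left(b + 2\right) \left(b - 111\right) = 8 + \left(2 + b\right) \left(b - 111\right) = 8 + \left(2 + b\right) \left(-111 + b\right) = 8 + \left(-111 + b\right) \left(2 + b\right)$)
$\frac{21398 - 33420}{U{\left(s{\left(7 \right)} \right)} - 28482} = \frac{21398 - 33420}{\left(-214 + \left(2 \cdot 7\right)^{2} - 109 \cdot 2 \cdot 7\right) - 28482} = - \frac{12022}{\left(-214 + 14^{2} - 1526\right) - 28482} = - \frac{12022}{\left(-214 + 196 - 1526\right) - 28482} = - \frac{12022}{-1544 - 28482} = - \frac{12022}{-30026} = \left(-12022\right) \left(- \frac{1}{30026}\right) = \frac{6011}{15013}$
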